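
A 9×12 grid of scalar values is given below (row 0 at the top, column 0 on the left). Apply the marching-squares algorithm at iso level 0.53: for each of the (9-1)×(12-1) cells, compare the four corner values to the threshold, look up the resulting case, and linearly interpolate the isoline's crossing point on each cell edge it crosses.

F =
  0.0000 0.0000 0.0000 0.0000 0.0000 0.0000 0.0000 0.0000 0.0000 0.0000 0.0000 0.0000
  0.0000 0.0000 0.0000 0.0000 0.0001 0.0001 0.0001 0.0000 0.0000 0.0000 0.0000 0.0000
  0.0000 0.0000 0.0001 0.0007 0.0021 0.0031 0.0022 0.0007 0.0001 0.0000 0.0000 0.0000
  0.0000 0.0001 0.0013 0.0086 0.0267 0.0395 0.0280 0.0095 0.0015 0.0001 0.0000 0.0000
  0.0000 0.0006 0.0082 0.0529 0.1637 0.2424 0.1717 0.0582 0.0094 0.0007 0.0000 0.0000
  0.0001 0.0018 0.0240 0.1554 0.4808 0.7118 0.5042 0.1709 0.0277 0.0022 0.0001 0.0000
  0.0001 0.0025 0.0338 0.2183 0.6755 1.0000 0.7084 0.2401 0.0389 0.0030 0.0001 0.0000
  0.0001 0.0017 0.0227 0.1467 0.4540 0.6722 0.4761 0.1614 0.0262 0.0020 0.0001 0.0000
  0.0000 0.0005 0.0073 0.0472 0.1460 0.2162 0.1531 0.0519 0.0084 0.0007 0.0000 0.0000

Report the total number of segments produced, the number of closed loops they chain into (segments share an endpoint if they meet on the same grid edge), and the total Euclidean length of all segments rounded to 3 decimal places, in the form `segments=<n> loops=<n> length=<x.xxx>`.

segments=12 loops=1 length=8.055

cell (4,4): code 0100 → (4.613,5.000)–(5.000,4.213)
cell (4,5): code 1000 → (5.000,5.876)–(4.613,5.000)
cell (5,3): code 0100 → (5.253,4.000)–(6.000,3.682)
cell (5,4): code 1110 → (5.000,4.213)–(5.253,4.000)
cell (5,5): code 1101 → (5.126,6.000)–(5.000,5.876)
cell (5,6): code 1000 → (6.000,6.381)–(5.126,6.000)
cell (6,3): code 0010 → (6.000,3.682)–(6.657,4.000)
cell (6,4): code 0111 → (6.657,4.000)–(7.000,4.348)
cell (6,5): code 1011 → (7.000,5.725)–(6.768,6.000)
cell (6,6): code 0001 → (6.768,6.000)–(6.000,6.381)
cell (7,4): code 0010 → (7.000,4.348)–(7.312,5.000)
cell (7,5): code 0001 → (7.312,5.000)–(7.000,5.725)
total: 12 segments, chained into 1 closed loop(s), length Σ = 8.055361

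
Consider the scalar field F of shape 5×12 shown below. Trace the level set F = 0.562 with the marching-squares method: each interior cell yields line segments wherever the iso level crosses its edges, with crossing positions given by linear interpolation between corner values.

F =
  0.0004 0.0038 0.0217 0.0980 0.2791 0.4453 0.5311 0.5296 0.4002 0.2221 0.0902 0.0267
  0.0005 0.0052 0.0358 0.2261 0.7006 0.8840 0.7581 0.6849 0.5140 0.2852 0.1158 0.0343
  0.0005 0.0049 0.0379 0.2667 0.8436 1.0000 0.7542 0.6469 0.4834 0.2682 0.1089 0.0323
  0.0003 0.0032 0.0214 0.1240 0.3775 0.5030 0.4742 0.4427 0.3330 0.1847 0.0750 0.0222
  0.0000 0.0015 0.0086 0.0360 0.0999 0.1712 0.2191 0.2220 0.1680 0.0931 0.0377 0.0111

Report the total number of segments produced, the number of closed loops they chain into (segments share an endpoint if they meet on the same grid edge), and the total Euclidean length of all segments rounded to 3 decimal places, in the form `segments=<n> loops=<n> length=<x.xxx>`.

segments=12 loops=1 length=11.172

cell (0,3): code 0100 → (0.671,4.000)–(1.000,3.708)
cell (0,4): code 1100 → (0.266,5.000)–(0.671,4.000)
cell (0,5): code 1100 → (0.136,6.000)–(0.266,5.000)
cell (0,6): code 1100 → (0.209,7.000)–(0.136,6.000)
cell (0,7): code 1000 → (1.000,7.719)–(0.209,7.000)
cell (1,3): code 0110 → (1.000,3.708)–(2.000,3.512)
cell (1,7): code 1001 → (2.000,7.519)–(1.000,7.719)
cell (2,3): code 0010 → (2.000,3.512)–(2.604,4.000)
cell (2,4): code 0011 → (2.604,4.000)–(2.881,5.000)
cell (2,5): code 0011 → (2.881,5.000)–(2.686,6.000)
cell (2,6): code 0011 → (2.686,6.000)–(2.416,7.000)
cell (2,7): code 0001 → (2.416,7.000)–(2.000,7.519)
total: 12 segments, chained into 1 closed loop(s), length Σ = 11.172328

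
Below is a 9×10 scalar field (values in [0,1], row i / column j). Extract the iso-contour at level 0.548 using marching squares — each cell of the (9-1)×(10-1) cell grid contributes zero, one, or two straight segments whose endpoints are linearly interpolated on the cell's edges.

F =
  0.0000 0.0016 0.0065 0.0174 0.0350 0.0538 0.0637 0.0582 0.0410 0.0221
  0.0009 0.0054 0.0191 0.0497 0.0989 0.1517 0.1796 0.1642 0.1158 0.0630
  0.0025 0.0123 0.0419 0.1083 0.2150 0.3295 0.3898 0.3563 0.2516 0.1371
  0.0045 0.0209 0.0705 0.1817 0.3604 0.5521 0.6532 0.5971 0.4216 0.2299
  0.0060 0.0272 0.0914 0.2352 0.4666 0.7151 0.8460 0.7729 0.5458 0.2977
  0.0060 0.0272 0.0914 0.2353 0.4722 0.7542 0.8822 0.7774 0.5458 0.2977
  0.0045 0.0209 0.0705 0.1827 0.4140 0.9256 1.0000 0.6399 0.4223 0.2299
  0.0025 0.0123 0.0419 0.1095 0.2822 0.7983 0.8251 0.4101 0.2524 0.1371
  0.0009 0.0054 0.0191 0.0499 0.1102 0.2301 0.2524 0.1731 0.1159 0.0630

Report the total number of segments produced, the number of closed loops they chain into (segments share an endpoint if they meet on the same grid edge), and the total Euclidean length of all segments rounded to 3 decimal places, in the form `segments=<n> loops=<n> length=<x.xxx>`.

segments=16 loops=1 length=13.815

cell (2,4): code 0100 → (2.982,5.000)–(3.000,4.979)
cell (2,5): code 1100 → (2.601,6.000)–(2.982,5.000)
cell (2,6): code 1100 → (2.796,7.000)–(2.601,6.000)
cell (2,7): code 1000 → (3.000,7.280)–(2.796,7.000)
cell (3,4): code 0110 → (3.000,4.979)–(4.000,4.328)
cell (3,7): code 1001 → (4.000,7.990)–(3.000,7.280)
cell (4,4): code 0110 → (4.000,4.328)–(5.000,4.269)
cell (4,7): code 1001 → (5.000,7.991)–(4.000,7.990)
cell (5,4): code 0110 → (5.000,4.269)–(6.000,4.262)
cell (5,7): code 1001 → (6.000,7.422)–(5.000,7.991)
cell (6,4): code 0110 → (6.000,4.262)–(7.000,4.515)
cell (6,6): code 1011 → (7.000,6.668)–(6.400,7.000)
cell (6,7): code 0001 → (6.400,7.000)–(6.000,7.422)
cell (7,4): code 0010 → (7.000,4.515)–(7.441,5.000)
cell (7,5): code 0011 → (7.441,5.000)–(7.484,6.000)
cell (7,6): code 0001 → (7.484,6.000)–(7.000,6.668)
total: 16 segments, chained into 1 closed loop(s), length Σ = 13.815149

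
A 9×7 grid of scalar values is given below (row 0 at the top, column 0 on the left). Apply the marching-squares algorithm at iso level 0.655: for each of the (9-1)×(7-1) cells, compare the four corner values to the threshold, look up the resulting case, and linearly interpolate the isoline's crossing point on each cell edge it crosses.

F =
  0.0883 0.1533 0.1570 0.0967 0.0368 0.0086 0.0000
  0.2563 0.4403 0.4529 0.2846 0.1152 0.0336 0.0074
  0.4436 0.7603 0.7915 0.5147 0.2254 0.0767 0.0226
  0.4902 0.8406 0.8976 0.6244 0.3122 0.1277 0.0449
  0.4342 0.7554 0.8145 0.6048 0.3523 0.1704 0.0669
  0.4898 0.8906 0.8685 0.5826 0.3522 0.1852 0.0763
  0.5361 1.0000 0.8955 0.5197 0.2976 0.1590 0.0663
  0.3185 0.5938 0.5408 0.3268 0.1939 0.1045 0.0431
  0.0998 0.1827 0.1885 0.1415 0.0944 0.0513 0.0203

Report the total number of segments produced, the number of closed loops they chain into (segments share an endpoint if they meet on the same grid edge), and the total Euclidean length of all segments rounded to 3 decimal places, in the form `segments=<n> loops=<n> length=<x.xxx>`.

cell (1,0): code 0100 → (1.671,1.000)–(2.000,0.668)
cell (1,1): code 1100 → (1.597,2.000)–(1.671,1.000)
cell (1,2): code 1000 → (2.000,2.493)–(1.597,2.000)
cell (2,0): code 0110 → (2.000,0.668)–(3.000,0.470)
cell (2,2): code 1001 → (3.000,2.888)–(2.000,2.493)
cell (3,0): code 0110 → (3.000,0.470)–(4.000,0.687)
cell (3,2): code 1001 → (4.000,2.761)–(3.000,2.888)
cell (4,0): code 0110 → (4.000,0.687)–(5.000,0.412)
cell (4,2): code 1001 → (5.000,2.747)–(4.000,2.761)
cell (5,0): code 0110 → (5.000,0.412)–(6.000,0.256)
cell (5,2): code 1001 → (6.000,2.640)–(5.000,2.747)
cell (6,0): code 0010 → (6.000,0.256)–(6.849,1.000)
cell (6,1): code 0011 → (6.849,1.000)–(6.678,2.000)
cell (6,2): code 0001 → (6.678,2.000)–(6.000,2.640)
total: 14 segments, chained into 1 closed loop(s), length Σ = 13.364132

segments=14 loops=1 length=13.364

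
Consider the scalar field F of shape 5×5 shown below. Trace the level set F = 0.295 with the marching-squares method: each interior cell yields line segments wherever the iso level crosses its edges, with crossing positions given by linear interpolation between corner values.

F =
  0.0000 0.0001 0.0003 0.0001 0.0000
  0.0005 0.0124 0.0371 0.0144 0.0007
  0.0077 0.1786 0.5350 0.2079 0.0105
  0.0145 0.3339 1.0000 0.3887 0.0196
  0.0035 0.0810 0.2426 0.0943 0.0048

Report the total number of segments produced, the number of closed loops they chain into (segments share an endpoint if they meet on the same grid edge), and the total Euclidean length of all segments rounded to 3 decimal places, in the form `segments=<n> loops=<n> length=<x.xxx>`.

cell (1,1): code 0100 → (1.518,2.000)–(2.000,1.327)
cell (1,2): code 1000 → (2.000,2.734)–(1.518,2.000)
cell (2,0): code 0100 → (2.750,1.000)–(3.000,0.878)
cell (2,1): code 1110 → (2.000,1.327)–(2.750,1.000)
cell (2,2): code 1101 → (2.482,3.000)–(2.000,2.734)
cell (2,3): code 1000 → (3.000,3.254)–(2.482,3.000)
cell (3,0): code 0010 → (3.000,0.878)–(3.154,1.000)
cell (3,1): code 0011 → (3.154,1.000)–(3.931,2.000)
cell (3,2): code 0011 → (3.931,2.000)–(3.318,3.000)
cell (3,3): code 0001 → (3.318,3.000)–(3.000,3.254)
total: 10 segments, chained into 1 closed loop(s), length Σ = 6.972055

segments=10 loops=1 length=6.972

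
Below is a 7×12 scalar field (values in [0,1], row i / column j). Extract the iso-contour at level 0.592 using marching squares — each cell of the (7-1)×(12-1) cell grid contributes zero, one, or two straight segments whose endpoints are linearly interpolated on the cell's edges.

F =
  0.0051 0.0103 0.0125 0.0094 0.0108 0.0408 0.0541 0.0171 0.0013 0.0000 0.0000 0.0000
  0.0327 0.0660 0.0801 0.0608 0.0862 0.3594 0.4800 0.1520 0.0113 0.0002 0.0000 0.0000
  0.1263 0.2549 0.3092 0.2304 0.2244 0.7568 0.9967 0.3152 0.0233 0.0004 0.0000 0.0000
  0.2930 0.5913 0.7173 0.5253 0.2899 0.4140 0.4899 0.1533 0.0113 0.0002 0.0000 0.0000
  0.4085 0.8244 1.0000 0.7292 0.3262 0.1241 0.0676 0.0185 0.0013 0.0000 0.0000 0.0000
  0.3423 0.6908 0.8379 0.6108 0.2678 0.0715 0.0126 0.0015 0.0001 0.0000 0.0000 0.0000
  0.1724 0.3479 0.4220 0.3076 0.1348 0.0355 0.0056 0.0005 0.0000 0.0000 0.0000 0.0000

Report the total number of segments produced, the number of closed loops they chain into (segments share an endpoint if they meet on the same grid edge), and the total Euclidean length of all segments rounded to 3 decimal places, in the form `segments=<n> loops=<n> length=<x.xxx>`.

cell (1,4): code 0100 → (1.585,5.000)–(2.000,4.690)
cell (1,5): code 1100 → (1.217,6.000)–(1.585,5.000)
cell (1,6): code 1000 → (2.000,6.594)–(1.217,6.000)
cell (2,1): code 0100 → (2.693,2.000)–(3.000,1.006)
cell (2,2): code 1000 → (3.000,2.653)–(2.693,2.000)
cell (2,4): code 0010 → (2.000,4.690)–(2.481,5.000)
cell (2,5): code 0011 → (2.481,5.000)–(2.799,6.000)
cell (2,6): code 0001 → (2.799,6.000)–(2.000,6.594)
cell (3,0): code 0100 → (3.003,1.000)–(4.000,0.441)
cell (3,1): code 1110 → (3.000,1.006)–(3.003,1.000)
cell (3,2): code 1101 → (3.327,3.000)–(3.000,2.653)
cell (3,3): code 1000 → (4.000,3.340)–(3.327,3.000)
cell (4,0): code 0110 → (4.000,0.441)–(5.000,0.716)
cell (4,3): code 1001 → (5.000,3.055)–(4.000,3.340)
cell (5,0): code 0010 → (5.000,0.716)–(5.288,1.000)
cell (5,1): code 0011 → (5.288,1.000)–(5.591,2.000)
cell (5,2): code 0011 → (5.591,2.000)–(5.062,3.000)
cell (5,3): code 0001 → (5.062,3.000)–(5.000,3.055)
total: 18 segments, chained into 2 closed loop(s), length Σ = 14.065346

segments=18 loops=2 length=14.065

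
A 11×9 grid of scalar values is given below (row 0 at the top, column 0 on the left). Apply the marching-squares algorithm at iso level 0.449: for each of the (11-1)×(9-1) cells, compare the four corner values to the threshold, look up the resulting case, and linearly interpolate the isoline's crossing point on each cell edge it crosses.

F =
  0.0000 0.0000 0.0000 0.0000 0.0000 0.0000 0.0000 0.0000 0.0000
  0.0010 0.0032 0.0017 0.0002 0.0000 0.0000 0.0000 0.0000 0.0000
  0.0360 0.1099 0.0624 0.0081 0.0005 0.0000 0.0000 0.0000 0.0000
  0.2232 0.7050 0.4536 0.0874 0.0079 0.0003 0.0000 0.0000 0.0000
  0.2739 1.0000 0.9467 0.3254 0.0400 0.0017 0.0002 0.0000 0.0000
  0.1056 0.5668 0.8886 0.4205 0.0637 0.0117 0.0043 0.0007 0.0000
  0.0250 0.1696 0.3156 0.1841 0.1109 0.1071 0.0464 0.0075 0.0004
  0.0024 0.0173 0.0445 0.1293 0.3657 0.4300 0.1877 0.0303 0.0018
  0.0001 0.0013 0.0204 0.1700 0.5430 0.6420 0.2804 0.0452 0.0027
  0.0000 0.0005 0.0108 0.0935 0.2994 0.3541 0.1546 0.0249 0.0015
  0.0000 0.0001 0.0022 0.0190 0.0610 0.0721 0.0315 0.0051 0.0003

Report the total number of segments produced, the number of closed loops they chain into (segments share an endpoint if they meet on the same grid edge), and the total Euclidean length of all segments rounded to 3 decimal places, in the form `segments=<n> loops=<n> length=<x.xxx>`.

cell (2,0): code 0100 → (2.570,1.000)–(3.000,0.469)
cell (2,1): code 1100 → (2.988,2.000)–(2.570,1.000)
cell (2,2): code 1000 → (3.000,2.013)–(2.988,2.000)
cell (3,0): code 0110 → (3.000,0.469)–(4.000,0.241)
cell (3,2): code 1001 → (4.000,2.801)–(3.000,2.013)
cell (4,0): code 0110 → (4.000,0.241)–(5.000,0.745)
cell (4,2): code 1001 → (5.000,2.939)–(4.000,2.801)
cell (5,0): code 0010 → (5.000,0.745)–(5.297,1.000)
cell (5,1): code 0011 → (5.297,1.000)–(5.767,2.000)
cell (5,2): code 0001 → (5.767,2.000)–(5.000,2.939)
cell (7,3): code 0100 → (7.470,4.000)–(8.000,3.748)
cell (7,4): code 1100 → (7.090,5.000)–(7.470,4.000)
cell (7,5): code 1000 → (8.000,5.534)–(7.090,5.000)
cell (8,3): code 0010 → (8.000,3.748)–(8.386,4.000)
cell (8,4): code 0011 → (8.386,4.000)–(8.670,5.000)
cell (8,5): code 0001 → (8.670,5.000)–(8.000,5.534)
total: 16 segments, chained into 2 closed loop(s), length Σ = 13.991830

segments=16 loops=2 length=13.992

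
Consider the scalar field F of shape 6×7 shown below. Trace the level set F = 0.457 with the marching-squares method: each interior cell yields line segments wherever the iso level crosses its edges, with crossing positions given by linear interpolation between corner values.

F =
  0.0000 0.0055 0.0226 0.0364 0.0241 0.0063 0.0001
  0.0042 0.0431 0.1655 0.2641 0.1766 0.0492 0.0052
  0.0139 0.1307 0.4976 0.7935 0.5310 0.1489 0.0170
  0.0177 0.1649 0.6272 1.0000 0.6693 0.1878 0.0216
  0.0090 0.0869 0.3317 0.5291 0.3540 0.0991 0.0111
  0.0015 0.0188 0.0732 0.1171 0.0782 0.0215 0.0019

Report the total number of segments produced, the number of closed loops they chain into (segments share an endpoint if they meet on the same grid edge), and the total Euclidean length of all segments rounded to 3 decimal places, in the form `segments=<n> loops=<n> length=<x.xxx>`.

cell (1,1): code 0100 → (1.878,2.000)–(2.000,1.889)
cell (1,2): code 1100 → (1.364,3.000)–(1.878,2.000)
cell (1,3): code 1100 → (1.791,4.000)–(1.364,3.000)
cell (1,4): code 1000 → (2.000,4.194)–(1.791,4.000)
cell (2,1): code 0110 → (2.000,1.889)–(3.000,1.632)
cell (2,4): code 1001 → (3.000,4.441)–(2.000,4.194)
cell (3,1): code 0010 → (3.000,1.632)–(3.576,2.000)
cell (3,2): code 0111 → (3.576,2.000)–(4.000,2.635)
cell (3,3): code 1011 → (4.000,3.412)–(3.673,4.000)
cell (3,4): code 0001 → (3.673,4.000)–(3.000,4.441)
cell (4,2): code 0010 → (4.000,2.635)–(4.175,3.000)
cell (4,3): code 0001 → (4.175,3.000)–(4.000,3.412)
total: 12 segments, chained into 1 closed loop(s), length Σ = 8.500833

segments=12 loops=1 length=8.501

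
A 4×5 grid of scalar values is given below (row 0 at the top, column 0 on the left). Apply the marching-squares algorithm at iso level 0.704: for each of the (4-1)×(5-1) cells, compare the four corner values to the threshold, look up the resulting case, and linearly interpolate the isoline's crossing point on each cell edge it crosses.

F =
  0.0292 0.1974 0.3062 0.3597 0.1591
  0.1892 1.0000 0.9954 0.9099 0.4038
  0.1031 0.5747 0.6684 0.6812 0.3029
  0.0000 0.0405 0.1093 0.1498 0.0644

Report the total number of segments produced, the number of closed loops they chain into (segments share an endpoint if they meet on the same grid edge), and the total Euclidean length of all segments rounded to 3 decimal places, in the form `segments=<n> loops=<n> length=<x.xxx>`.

cell (0,0): code 0100 → (0.631,1.000)–(1.000,0.635)
cell (0,1): code 1100 → (0.577,2.000)–(0.631,1.000)
cell (0,2): code 1100 → (0.626,3.000)–(0.577,2.000)
cell (0,3): code 1000 → (1.000,3.407)–(0.626,3.000)
cell (1,0): code 0010 → (1.000,0.635)–(1.696,1.000)
cell (1,1): code 0011 → (1.696,1.000)–(1.891,2.000)
cell (1,2): code 0011 → (1.891,2.000)–(1.900,3.000)
cell (1,3): code 0001 → (1.900,3.000)–(1.000,3.407)
total: 8 segments, chained into 1 closed loop(s), length Σ = 6.867131

segments=8 loops=1 length=6.867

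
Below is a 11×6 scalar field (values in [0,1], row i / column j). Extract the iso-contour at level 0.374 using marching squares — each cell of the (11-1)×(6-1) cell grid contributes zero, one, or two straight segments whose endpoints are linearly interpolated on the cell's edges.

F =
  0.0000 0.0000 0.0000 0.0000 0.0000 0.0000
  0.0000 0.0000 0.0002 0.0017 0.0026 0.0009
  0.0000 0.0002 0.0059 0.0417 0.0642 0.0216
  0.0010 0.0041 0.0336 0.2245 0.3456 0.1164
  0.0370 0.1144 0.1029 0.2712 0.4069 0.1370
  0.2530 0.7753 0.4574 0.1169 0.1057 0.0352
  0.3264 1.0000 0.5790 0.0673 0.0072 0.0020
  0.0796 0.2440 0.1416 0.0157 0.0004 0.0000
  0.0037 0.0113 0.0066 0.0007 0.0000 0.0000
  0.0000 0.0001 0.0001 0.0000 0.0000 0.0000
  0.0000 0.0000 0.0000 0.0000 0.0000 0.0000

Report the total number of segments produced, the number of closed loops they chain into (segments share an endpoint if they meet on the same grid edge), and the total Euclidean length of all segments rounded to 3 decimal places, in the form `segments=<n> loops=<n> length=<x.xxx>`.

segments=12 loops=2 length=8.904

cell (3,3): code 0100 → (3.463,4.000)–(4.000,3.758)
cell (3,4): code 1000 → (4.000,4.122)–(3.463,4.000)
cell (4,0): code 0100 → (4.393,1.000)–(5.000,0.232)
cell (4,1): code 1100 → (4.765,2.000)–(4.393,1.000)
cell (4,2): code 1000 → (5.000,2.245)–(4.765,2.000)
cell (4,3): code 0010 → (4.000,3.758)–(4.109,4.000)
cell (4,4): code 0001 → (4.109,4.000)–(4.000,4.122)
cell (5,0): code 0110 → (5.000,0.232)–(6.000,0.071)
cell (5,2): code 1001 → (6.000,2.401)–(5.000,2.245)
cell (6,0): code 0010 → (6.000,0.071)–(6.828,1.000)
cell (6,1): code 0011 → (6.828,1.000)–(6.469,2.000)
cell (6,2): code 0001 → (6.469,2.000)–(6.000,2.401)
total: 12 segments, chained into 2 closed loop(s), length Σ = 8.903563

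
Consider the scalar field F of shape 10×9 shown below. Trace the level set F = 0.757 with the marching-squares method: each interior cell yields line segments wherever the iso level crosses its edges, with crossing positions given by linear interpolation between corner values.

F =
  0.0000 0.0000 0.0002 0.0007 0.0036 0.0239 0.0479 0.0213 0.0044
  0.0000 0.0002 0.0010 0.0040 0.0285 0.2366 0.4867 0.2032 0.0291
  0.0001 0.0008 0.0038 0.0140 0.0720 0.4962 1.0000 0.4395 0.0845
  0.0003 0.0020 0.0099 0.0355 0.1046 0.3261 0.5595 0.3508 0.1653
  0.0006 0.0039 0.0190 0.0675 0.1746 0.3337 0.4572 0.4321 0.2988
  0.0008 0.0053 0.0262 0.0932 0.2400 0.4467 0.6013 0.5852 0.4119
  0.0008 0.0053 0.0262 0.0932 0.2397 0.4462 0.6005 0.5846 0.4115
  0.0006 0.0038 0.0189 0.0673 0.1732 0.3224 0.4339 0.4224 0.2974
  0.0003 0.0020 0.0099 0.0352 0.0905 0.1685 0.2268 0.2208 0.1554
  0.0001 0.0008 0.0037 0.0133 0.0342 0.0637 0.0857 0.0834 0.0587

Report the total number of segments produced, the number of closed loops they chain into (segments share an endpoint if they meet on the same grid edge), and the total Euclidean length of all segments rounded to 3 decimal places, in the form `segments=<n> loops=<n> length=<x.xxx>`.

segments=4 loops=1 length=2.752

cell (1,5): code 0100 → (1.527,6.000)–(2.000,5.518)
cell (1,6): code 1000 → (2.000,6.434)–(1.527,6.000)
cell (2,5): code 0010 → (2.000,5.518)–(2.552,6.000)
cell (2,6): code 0001 → (2.552,6.000)–(2.000,6.434)
total: 4 segments, chained into 1 closed loop(s), length Σ = 2.752166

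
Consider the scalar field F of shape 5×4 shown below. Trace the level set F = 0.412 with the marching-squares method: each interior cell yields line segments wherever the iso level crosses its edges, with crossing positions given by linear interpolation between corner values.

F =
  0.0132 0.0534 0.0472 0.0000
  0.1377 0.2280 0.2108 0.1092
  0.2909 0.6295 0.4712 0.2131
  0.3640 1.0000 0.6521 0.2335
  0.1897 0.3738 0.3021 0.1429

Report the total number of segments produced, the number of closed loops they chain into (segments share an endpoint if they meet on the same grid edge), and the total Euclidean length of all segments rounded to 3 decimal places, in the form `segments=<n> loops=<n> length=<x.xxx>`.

segments=8 loops=1 length=7.552

cell (1,0): code 0100 → (1.458,1.000)–(2.000,0.358)
cell (1,1): code 1100 → (1.773,2.000)–(1.458,1.000)
cell (1,2): code 1000 → (2.000,2.229)–(1.773,2.000)
cell (2,0): code 0110 → (2.000,0.358)–(3.000,0.075)
cell (2,2): code 1001 → (3.000,2.574)–(2.000,2.229)
cell (3,0): code 0010 → (3.000,0.075)–(3.939,1.000)
cell (3,1): code 0011 → (3.939,1.000)–(3.686,2.000)
cell (3,2): code 0001 → (3.686,2.000)–(3.000,2.574)
total: 8 segments, chained into 1 closed loop(s), length Σ = 7.551568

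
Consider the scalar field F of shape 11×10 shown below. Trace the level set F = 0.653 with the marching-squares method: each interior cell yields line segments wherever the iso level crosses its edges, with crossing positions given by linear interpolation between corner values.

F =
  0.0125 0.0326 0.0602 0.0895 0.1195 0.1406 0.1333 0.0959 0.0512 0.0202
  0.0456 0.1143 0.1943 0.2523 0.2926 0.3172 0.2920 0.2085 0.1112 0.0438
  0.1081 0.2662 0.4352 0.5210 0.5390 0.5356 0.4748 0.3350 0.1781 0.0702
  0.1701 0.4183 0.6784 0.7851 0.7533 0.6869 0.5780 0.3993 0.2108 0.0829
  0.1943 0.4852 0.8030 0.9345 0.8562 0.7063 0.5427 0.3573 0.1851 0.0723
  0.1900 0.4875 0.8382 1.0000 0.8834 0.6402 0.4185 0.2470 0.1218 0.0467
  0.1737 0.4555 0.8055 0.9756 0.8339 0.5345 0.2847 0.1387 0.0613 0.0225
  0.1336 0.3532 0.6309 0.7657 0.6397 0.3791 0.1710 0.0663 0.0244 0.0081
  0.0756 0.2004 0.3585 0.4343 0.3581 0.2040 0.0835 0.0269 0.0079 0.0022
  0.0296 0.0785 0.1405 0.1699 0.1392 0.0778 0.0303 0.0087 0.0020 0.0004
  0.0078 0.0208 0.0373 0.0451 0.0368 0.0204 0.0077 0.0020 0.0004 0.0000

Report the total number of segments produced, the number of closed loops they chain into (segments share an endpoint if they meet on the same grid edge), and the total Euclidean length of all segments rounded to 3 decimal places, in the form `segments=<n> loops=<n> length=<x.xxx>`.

cell (2,1): code 0100 → (2.896,2.000)–(3.000,1.902)
cell (2,2): code 1100 → (2.500,3.000)–(2.896,2.000)
cell (2,3): code 1100 → (2.532,4.000)–(2.500,3.000)
cell (2,4): code 1100 → (2.776,5.000)–(2.532,4.000)
cell (2,5): code 1000 → (3.000,5.311)–(2.776,5.000)
cell (3,1): code 0110 → (3.000,1.902)–(4.000,1.528)
cell (3,5): code 1001 → (4.000,5.326)–(3.000,5.311)
cell (4,1): code 0110 → (4.000,1.528)–(5.000,1.472)
cell (4,4): code 1011 → (5.000,4.947)–(4.806,5.000)
cell (4,5): code 0001 → (4.806,5.000)–(4.000,5.326)
cell (5,1): code 0110 → (5.000,1.472)–(6.000,1.564)
cell (5,4): code 1001 → (6.000,4.604)–(5.000,4.947)
cell (6,1): code 0010 → (6.000,1.564)–(6.873,2.000)
cell (6,2): code 0111 → (6.873,2.000)–(7.000,2.164)
cell (6,3): code 1011 → (7.000,3.894)–(6.932,4.000)
cell (6,4): code 0001 → (6.932,4.000)–(6.000,4.604)
cell (7,2): code 0010 → (7.000,2.164)–(7.340,3.000)
cell (7,3): code 0001 → (7.340,3.000)–(7.000,3.894)
total: 18 segments, chained into 1 closed loop(s), length Σ = 14.111951

segments=18 loops=1 length=14.112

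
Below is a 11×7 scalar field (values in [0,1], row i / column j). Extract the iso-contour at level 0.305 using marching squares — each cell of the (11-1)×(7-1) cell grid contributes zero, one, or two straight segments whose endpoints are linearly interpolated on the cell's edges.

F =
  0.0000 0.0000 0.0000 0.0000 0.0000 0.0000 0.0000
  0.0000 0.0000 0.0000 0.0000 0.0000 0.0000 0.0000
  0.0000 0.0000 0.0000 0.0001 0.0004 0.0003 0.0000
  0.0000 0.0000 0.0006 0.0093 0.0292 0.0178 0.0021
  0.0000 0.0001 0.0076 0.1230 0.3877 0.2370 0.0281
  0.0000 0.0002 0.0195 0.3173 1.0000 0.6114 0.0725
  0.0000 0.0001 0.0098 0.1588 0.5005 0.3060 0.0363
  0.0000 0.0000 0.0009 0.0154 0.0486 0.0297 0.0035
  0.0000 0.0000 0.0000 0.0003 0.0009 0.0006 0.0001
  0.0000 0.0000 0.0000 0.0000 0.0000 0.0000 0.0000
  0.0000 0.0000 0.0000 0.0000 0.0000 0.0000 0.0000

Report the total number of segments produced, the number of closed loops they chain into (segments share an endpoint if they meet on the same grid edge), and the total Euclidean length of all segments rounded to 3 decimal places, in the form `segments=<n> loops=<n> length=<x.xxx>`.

segments=12 loops=1 length=7.768

cell (3,3): code 0100 → (3.769,4.000)–(4.000,3.688)
cell (3,4): code 1000 → (4.000,4.549)–(3.769,4.000)
cell (4,2): code 0100 → (4.937,3.000)–(5.000,2.959)
cell (4,3): code 1110 → (4.000,3.688)–(4.937,3.000)
cell (4,4): code 1101 → (4.182,5.000)–(4.000,4.549)
cell (4,5): code 1000 → (5.000,5.569)–(4.182,5.000)
cell (5,2): code 0010 → (5.000,2.959)–(5.078,3.000)
cell (5,3): code 0111 → (5.078,3.000)–(6.000,3.428)
cell (5,5): code 1001 → (6.000,5.004)–(5.000,5.569)
cell (6,3): code 0010 → (6.000,3.428)–(6.433,4.000)
cell (6,4): code 0011 → (6.433,4.000)–(6.004,5.000)
cell (6,5): code 0001 → (6.004,5.000)–(6.000,5.004)
total: 12 segments, chained into 1 closed loop(s), length Σ = 7.767924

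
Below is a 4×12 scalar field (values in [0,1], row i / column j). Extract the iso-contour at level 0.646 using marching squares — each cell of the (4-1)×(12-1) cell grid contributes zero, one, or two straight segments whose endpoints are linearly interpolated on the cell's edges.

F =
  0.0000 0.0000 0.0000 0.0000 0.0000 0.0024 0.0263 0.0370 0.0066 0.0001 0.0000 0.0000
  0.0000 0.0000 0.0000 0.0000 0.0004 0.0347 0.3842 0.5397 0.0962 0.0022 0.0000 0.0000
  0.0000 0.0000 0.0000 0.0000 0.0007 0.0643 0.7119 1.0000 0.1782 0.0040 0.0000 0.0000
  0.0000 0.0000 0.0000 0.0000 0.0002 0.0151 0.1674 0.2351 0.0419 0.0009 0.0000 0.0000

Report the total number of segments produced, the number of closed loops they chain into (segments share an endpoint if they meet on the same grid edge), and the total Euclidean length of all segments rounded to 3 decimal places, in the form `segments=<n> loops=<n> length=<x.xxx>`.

segments=6 loops=1 length=4.104

cell (1,5): code 0100 → (1.799,6.000)–(2.000,5.898)
cell (1,6): code 1100 → (1.231,7.000)–(1.799,6.000)
cell (1,7): code 1000 → (2.000,7.431)–(1.231,7.000)
cell (2,5): code 0010 → (2.000,5.898)–(2.121,6.000)
cell (2,6): code 0011 → (2.121,6.000)–(2.463,7.000)
cell (2,7): code 0001 → (2.463,7.000)–(2.000,7.431)
total: 6 segments, chained into 1 closed loop(s), length Σ = 4.104071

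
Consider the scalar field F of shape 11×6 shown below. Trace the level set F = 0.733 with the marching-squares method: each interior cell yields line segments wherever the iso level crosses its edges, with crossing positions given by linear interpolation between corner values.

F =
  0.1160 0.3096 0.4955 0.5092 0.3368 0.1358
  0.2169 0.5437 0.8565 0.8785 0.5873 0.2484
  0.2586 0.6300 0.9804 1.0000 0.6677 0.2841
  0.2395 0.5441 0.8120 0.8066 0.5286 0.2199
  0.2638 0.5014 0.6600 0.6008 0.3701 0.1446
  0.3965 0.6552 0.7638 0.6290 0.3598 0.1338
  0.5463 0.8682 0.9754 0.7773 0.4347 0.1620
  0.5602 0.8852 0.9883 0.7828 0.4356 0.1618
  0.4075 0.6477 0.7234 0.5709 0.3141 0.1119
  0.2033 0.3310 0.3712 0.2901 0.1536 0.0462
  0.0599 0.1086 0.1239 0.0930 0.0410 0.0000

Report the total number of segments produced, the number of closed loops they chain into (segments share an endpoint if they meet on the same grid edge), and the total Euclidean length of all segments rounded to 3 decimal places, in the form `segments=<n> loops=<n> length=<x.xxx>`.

cell (0,1): code 0100 → (0.658,2.000)–(1.000,1.605)
cell (0,2): code 1100 → (0.606,3.000)–(0.658,2.000)
cell (0,3): code 1000 → (1.000,3.500)–(0.606,3.000)
cell (1,1): code 0110 → (1.000,1.605)–(2.000,1.294)
cell (1,3): code 1001 → (2.000,3.803)–(1.000,3.500)
cell (2,1): code 0110 → (2.000,1.294)–(3.000,1.705)
cell (2,3): code 1001 → (3.000,3.265)–(2.000,3.803)
cell (3,1): code 0010 → (3.000,1.705)–(3.520,2.000)
cell (3,2): code 0011 → (3.520,2.000)–(3.358,3.000)
cell (3,3): code 0001 → (3.358,3.000)–(3.000,3.265)
cell (4,1): code 0100 → (4.703,2.000)–(5.000,1.716)
cell (4,2): code 1000 → (5.000,2.228)–(4.703,2.000)
cell (5,0): code 0100 → (5.365,1.000)–(6.000,0.580)
cell (5,1): code 1110 → (5.000,1.716)–(5.365,1.000)
cell (5,2): code 1101 → (5.701,3.000)–(5.000,2.228)
cell (5,3): code 1000 → (6.000,3.129)–(5.701,3.000)
cell (6,0): code 0110 → (6.000,0.580)–(7.000,0.532)
cell (6,3): code 1001 → (7.000,3.143)–(6.000,3.129)
cell (7,0): code 0010 → (7.000,0.532)–(7.641,1.000)
cell (7,1): code 0011 → (7.641,1.000)–(7.964,2.000)
cell (7,2): code 0011 → (7.964,2.000)–(7.235,3.000)
cell (7,3): code 0001 → (7.235,3.000)–(7.000,3.143)
total: 22 segments, chained into 2 closed loop(s), length Σ = 17.602065

segments=22 loops=2 length=17.602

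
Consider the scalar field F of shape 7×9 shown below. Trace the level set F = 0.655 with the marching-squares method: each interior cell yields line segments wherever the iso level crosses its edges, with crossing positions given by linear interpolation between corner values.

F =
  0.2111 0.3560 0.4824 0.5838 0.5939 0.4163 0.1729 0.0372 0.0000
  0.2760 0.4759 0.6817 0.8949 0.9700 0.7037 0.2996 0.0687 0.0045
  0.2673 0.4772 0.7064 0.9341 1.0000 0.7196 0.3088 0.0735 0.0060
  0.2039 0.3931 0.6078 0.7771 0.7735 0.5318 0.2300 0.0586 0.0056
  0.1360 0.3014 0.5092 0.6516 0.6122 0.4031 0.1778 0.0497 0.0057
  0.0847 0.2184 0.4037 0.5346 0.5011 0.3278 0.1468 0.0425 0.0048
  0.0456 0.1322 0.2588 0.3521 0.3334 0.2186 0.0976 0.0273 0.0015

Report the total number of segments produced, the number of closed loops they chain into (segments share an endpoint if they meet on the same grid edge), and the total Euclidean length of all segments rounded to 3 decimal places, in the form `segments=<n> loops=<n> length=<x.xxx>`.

segments=14 loops=1 length=11.243

cell (0,1): code 0100 → (0.866,2.000)–(1.000,1.870)
cell (0,2): code 1100 → (0.229,3.000)–(0.866,2.000)
cell (0,3): code 1100 → (0.162,4.000)–(0.229,3.000)
cell (0,4): code 1100 → (0.831,5.000)–(0.162,4.000)
cell (0,5): code 1000 → (1.000,5.121)–(0.831,5.000)
cell (1,1): code 0110 → (1.000,1.870)–(2.000,1.776)
cell (1,5): code 1001 → (2.000,5.157)–(1.000,5.121)
cell (2,1): code 0010 → (2.000,1.776)–(2.521,2.000)
cell (2,2): code 0111 → (2.521,2.000)–(3.000,2.279)
cell (2,4): code 1011 → (3.000,4.490)–(2.344,5.000)
cell (2,5): code 0001 → (2.344,5.000)–(2.000,5.157)
cell (3,2): code 0010 → (3.000,2.279)–(3.973,3.000)
cell (3,3): code 0011 → (3.973,3.000)–(3.735,4.000)
cell (3,4): code 0001 → (3.735,4.000)–(3.000,4.490)
total: 14 segments, chained into 1 closed loop(s), length Σ = 11.242882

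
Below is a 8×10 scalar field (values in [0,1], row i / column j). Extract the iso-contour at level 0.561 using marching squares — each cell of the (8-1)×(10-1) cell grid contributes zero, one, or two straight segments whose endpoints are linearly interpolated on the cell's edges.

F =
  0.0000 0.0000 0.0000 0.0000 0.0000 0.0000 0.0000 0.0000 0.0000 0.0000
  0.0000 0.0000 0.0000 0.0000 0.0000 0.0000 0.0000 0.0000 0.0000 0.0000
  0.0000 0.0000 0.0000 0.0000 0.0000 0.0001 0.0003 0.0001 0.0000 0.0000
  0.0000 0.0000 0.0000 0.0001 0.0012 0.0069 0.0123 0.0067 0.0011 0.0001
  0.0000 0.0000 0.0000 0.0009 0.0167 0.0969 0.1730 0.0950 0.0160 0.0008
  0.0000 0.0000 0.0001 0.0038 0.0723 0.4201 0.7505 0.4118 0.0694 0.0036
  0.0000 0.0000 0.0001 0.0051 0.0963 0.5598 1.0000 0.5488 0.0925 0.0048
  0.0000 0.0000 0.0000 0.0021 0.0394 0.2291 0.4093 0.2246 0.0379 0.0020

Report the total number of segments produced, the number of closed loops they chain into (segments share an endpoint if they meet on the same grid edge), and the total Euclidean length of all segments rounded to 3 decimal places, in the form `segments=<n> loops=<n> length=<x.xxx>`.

segments=6 loops=1 length=5.946

cell (4,5): code 0100 → (4.672,6.000)–(5.000,5.426)
cell (4,6): code 1000 → (5.000,6.559)–(4.672,6.000)
cell (5,5): code 0110 → (5.000,5.426)–(6.000,5.003)
cell (5,6): code 1001 → (6.000,6.973)–(5.000,6.559)
cell (6,5): code 0010 → (6.000,5.003)–(6.743,6.000)
cell (6,6): code 0001 → (6.743,6.000)–(6.000,6.973)
total: 6 segments, chained into 1 closed loop(s), length Σ = 5.945640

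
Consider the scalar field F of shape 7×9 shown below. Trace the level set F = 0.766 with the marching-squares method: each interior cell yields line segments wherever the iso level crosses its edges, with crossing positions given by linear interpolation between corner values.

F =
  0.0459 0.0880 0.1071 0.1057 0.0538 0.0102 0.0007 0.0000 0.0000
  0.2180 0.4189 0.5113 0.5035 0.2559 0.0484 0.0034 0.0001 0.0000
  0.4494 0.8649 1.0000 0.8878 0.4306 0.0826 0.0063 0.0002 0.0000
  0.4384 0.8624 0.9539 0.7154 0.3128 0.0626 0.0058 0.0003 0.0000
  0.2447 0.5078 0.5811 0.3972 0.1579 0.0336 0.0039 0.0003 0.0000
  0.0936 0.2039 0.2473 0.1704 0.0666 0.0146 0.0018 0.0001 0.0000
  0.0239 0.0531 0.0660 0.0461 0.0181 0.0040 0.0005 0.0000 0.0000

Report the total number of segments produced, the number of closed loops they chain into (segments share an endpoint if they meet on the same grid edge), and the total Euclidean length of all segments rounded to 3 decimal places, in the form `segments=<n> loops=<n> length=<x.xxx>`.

cell (1,0): code 0100 → (1.778,1.000)–(2.000,0.762)
cell (1,1): code 1100 → (1.521,2.000)–(1.778,1.000)
cell (1,2): code 1100 → (1.683,3.000)–(1.521,2.000)
cell (1,3): code 1000 → (2.000,3.266)–(1.683,3.000)
cell (2,0): code 0110 → (2.000,0.762)–(3.000,0.773)
cell (2,2): code 1011 → (3.000,2.788)–(2.706,3.000)
cell (2,3): code 0001 → (2.706,3.000)–(2.000,3.266)
cell (3,0): code 0010 → (3.000,0.773)–(3.272,1.000)
cell (3,1): code 0011 → (3.272,1.000)–(3.504,2.000)
cell (3,2): code 0001 → (3.504,2.000)–(3.000,2.788)
total: 10 segments, chained into 1 closed loop(s), length Σ = 7.218411

segments=10 loops=1 length=7.218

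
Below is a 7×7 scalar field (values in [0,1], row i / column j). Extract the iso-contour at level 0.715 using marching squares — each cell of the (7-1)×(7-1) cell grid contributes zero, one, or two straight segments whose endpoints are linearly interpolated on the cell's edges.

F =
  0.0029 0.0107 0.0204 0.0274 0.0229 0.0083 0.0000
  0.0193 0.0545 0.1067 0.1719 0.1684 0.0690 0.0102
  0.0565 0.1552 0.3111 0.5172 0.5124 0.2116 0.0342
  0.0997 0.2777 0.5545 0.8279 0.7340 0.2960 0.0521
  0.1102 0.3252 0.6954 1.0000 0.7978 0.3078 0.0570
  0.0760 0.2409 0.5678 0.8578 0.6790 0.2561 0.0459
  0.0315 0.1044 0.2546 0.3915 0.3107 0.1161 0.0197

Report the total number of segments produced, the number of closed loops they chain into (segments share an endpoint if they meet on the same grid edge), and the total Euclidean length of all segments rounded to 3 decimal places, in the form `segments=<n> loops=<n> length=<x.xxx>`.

segments=10 loops=1 length=7.430

cell (2,2): code 0100 → (2.637,3.000)–(3.000,2.587)
cell (2,3): code 1100 → (2.914,4.000)–(2.637,3.000)
cell (2,4): code 1000 → (3.000,4.043)–(2.914,4.000)
cell (3,2): code 0110 → (3.000,2.587)–(4.000,2.064)
cell (3,4): code 1001 → (4.000,4.169)–(3.000,4.043)
cell (4,2): code 0110 → (4.000,2.064)–(5.000,2.508)
cell (4,3): code 1011 → (5.000,3.799)–(4.697,4.000)
cell (4,4): code 0001 → (4.697,4.000)–(4.000,4.169)
cell (5,2): code 0010 → (5.000,2.508)–(5.306,3.000)
cell (5,3): code 0001 → (5.306,3.000)–(5.000,3.799)
total: 10 segments, chained into 1 closed loop(s), length Σ = 7.430246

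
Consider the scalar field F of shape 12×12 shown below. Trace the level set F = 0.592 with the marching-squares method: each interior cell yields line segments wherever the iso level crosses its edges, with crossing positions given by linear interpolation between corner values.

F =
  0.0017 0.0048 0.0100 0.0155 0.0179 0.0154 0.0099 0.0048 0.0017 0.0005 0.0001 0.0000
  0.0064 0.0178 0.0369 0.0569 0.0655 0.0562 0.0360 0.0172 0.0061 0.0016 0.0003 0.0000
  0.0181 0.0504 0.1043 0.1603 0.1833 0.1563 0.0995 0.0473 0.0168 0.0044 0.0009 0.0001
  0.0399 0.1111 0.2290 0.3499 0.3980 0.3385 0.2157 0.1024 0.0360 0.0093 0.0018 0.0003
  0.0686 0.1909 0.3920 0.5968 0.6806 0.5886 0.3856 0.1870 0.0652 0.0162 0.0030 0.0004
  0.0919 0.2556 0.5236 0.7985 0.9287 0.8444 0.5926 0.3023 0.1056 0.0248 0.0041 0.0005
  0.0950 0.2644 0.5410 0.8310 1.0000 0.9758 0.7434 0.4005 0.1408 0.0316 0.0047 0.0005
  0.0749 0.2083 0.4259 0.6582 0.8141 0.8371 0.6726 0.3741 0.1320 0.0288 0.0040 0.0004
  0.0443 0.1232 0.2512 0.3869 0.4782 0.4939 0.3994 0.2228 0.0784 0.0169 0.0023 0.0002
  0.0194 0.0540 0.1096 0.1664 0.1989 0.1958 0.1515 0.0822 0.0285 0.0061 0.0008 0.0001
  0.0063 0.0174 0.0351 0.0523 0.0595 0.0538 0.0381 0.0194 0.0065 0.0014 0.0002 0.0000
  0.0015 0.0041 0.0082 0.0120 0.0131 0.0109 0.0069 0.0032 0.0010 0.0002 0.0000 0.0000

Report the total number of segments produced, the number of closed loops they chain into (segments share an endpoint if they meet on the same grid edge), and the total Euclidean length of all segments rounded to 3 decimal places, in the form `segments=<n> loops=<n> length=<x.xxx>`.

cell (3,2): code 0100 → (3.981,3.000)–(4.000,2.977)
cell (3,3): code 1100 → (3.686,4.000)–(3.981,3.000)
cell (3,4): code 1000 → (4.000,4.963)–(3.686,4.000)
cell (4,2): code 0110 → (4.000,2.977)–(5.000,2.249)
cell (4,4): code 1101 → (4.013,5.000)–(4.000,4.963)
cell (4,5): code 1100 → (4.997,6.000)–(4.013,5.000)
cell (4,6): code 1000 → (5.000,6.002)–(4.997,6.000)
cell (5,2): code 0110 → (5.000,2.249)–(6.000,2.176)
cell (5,6): code 1001 → (6.000,6.442)–(5.000,6.002)
cell (6,2): code 0110 → (6.000,2.176)–(7.000,2.715)
cell (6,6): code 1001 → (7.000,6.270)–(6.000,6.442)
cell (7,2): code 0010 → (7.000,2.715)–(7.244,3.000)
cell (7,3): code 0011 → (7.244,3.000)–(7.661,4.000)
cell (7,4): code 0011 → (7.661,4.000)–(7.714,5.000)
cell (7,5): code 0011 → (7.714,5.000)–(7.295,6.000)
cell (7,6): code 0001 → (7.295,6.000)–(7.000,6.270)
total: 16 segments, chained into 1 closed loop(s), length Σ = 12.957987

segments=16 loops=1 length=12.958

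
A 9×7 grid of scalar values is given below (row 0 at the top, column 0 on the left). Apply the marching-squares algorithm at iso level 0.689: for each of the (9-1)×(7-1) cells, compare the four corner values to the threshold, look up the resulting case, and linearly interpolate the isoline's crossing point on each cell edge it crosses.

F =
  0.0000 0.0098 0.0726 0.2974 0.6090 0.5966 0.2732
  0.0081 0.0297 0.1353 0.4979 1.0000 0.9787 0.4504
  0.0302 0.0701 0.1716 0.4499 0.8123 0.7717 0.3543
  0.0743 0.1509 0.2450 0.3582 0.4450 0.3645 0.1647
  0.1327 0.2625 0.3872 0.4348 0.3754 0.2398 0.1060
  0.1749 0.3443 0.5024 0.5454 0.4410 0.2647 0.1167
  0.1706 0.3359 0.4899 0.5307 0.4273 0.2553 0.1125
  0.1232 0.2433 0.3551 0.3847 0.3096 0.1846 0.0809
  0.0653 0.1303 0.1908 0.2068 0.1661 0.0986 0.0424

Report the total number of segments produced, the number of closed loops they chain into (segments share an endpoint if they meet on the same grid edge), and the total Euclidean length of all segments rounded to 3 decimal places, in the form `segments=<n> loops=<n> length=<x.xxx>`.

cell (0,3): code 0100 → (0.205,4.000)–(1.000,3.381)
cell (0,4): code 1100 → (0.242,5.000)–(0.205,4.000)
cell (0,5): code 1000 → (1.000,5.548)–(0.242,5.000)
cell (1,3): code 0110 → (1.000,3.381)–(2.000,3.660)
cell (1,5): code 1001 → (2.000,5.198)–(1.000,5.548)
cell (2,3): code 0010 → (2.000,3.660)–(2.336,4.000)
cell (2,4): code 0011 → (2.336,4.000)–(2.203,5.000)
cell (2,5): code 0001 → (2.203,5.000)–(2.000,5.198)
total: 8 segments, chained into 1 closed loop(s), length Σ = 6.812754

segments=8 loops=1 length=6.813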